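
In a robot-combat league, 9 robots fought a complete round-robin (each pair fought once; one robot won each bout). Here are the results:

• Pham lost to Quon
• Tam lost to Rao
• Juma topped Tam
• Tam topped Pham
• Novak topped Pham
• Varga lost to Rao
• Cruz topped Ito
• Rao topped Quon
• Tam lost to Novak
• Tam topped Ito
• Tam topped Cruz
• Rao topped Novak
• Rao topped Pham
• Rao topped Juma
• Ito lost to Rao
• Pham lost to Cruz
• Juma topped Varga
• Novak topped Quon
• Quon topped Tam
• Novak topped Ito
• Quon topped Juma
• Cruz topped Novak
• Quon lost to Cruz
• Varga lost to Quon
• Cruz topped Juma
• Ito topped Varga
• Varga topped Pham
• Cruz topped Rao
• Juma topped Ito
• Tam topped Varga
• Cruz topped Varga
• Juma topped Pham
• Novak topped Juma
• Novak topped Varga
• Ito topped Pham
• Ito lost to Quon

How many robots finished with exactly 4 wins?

Win totals: Tam 4, Cruz 7, Novak 6, Pham 0, Ito 2, Varga 1, Rao 7, Juma 4, Quon 5.
Exactly 4: Tam, Juma — 2 robots.

2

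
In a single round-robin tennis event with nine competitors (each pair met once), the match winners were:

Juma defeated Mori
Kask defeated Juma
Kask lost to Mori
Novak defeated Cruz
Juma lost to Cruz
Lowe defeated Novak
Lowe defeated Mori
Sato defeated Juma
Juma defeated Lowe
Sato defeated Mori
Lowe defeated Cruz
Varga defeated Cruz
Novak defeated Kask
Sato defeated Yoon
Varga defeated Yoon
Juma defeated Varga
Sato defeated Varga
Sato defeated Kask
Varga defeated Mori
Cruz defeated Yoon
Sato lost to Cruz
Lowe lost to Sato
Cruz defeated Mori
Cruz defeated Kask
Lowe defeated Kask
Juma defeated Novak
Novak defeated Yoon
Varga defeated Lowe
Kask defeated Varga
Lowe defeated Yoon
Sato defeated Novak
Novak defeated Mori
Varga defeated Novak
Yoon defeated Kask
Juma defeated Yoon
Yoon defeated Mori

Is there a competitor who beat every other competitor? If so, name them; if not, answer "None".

Highest win total is Sato with 7 (out of 8 possible).
Sato lost to Cruz, so no competitor went undefeated.

None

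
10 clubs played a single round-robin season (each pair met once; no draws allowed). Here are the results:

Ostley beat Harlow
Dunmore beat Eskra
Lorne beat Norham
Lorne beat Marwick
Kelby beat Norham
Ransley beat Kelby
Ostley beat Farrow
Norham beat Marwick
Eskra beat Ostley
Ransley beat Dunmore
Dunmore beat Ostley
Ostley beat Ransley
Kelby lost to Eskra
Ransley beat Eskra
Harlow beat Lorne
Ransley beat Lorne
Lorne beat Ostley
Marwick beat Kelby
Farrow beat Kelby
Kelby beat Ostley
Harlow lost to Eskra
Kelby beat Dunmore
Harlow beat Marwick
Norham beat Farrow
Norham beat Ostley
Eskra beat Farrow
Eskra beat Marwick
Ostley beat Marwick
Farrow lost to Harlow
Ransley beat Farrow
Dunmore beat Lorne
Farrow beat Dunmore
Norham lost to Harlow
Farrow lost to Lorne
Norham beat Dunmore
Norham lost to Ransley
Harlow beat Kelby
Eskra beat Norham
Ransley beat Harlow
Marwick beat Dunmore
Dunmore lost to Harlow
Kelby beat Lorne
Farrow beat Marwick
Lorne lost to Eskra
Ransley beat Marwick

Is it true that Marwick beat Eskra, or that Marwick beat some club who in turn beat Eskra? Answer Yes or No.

Yes

Marwick did not beat Eskra directly.
Marwick beat Dunmore, Kelby. Of those, Dunmore beat Eskra.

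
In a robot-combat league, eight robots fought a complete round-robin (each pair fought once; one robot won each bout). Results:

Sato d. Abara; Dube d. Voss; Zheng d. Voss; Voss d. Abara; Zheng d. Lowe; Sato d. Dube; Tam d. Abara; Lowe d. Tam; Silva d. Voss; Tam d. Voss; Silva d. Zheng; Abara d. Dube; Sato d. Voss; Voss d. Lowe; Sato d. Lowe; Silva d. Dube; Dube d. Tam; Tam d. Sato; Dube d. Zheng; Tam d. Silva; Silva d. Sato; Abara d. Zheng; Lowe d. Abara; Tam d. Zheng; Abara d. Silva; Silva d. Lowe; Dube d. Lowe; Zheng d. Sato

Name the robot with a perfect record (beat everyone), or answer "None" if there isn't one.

Highest win total is Tam with 5 (out of 7 possible).
Tam lost to Dube, Lowe, so no robot went undefeated.

None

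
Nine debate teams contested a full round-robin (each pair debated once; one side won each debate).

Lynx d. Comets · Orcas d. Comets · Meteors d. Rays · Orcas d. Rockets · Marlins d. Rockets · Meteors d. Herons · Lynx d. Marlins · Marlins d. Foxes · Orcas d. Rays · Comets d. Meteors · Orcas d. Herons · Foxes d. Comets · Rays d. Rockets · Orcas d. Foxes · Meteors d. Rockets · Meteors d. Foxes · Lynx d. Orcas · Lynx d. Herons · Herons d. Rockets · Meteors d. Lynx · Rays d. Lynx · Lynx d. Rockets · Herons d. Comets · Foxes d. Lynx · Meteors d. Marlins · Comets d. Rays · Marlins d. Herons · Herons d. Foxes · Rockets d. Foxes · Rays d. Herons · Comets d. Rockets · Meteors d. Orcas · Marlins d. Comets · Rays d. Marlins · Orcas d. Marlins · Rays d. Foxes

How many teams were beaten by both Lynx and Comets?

Lynx beat: Comets, Herons, Rockets, Orcas, Marlins.
Comets beat: Rockets, Meteors, Rays.
Both beat: Rockets — 1.

1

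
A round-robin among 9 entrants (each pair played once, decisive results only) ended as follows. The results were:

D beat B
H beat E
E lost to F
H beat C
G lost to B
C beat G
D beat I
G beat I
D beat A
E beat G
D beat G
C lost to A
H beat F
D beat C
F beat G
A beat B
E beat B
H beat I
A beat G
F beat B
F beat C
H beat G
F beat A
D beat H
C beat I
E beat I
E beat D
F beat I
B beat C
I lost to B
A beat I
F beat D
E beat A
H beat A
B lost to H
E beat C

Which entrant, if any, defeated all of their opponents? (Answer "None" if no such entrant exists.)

None

Highest win total is H with 7 (out of 8 possible).
H lost to D, so no entrant went undefeated.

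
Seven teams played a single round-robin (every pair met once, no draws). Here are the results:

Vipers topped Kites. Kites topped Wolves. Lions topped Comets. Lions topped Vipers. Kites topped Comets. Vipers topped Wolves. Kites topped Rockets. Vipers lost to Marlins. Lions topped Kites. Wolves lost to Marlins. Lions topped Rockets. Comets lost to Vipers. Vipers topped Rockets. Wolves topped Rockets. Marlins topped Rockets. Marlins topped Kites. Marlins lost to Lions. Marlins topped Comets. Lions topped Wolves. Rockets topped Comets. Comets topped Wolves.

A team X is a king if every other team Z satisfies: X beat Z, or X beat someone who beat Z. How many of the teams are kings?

Lions reaches everyone (king).
Wolves cannot reach Lions, Vipers, Marlins, Kites in two steps.
Vipers cannot reach Lions, Marlins in two steps.
Comets cannot reach Lions, Vipers, Marlins, Kites in two steps.
Marlins cannot reach Lions in two steps.
Rockets cannot reach Lions, Vipers, Marlins, Kites in two steps.
Kites cannot reach Lions, Vipers, Marlins in two steps.
Kings: Lions — 1.

1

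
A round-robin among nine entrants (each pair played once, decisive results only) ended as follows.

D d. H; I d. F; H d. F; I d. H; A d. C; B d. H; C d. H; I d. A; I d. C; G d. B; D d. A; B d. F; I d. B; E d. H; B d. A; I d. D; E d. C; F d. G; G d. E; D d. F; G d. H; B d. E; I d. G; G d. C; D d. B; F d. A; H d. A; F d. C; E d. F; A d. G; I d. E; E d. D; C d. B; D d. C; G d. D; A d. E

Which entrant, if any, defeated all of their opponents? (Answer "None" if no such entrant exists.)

I has 8 wins out of 8 opponents — a perfect record.

I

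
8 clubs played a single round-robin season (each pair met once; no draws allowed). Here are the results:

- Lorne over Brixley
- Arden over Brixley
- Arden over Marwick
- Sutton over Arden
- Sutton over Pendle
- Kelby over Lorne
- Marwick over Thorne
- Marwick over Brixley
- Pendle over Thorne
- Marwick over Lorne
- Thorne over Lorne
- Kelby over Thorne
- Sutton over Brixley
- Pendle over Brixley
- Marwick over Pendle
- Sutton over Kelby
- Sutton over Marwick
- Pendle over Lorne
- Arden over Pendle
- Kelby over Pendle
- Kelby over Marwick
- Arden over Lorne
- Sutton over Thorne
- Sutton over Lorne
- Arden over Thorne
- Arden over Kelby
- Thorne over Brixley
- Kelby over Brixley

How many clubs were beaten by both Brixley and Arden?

0

Brixley beat: no one.
Arden beat: Lorne, Thorne, Marwick, Pendle, Kelby, Brixley.
No one was beaten by both.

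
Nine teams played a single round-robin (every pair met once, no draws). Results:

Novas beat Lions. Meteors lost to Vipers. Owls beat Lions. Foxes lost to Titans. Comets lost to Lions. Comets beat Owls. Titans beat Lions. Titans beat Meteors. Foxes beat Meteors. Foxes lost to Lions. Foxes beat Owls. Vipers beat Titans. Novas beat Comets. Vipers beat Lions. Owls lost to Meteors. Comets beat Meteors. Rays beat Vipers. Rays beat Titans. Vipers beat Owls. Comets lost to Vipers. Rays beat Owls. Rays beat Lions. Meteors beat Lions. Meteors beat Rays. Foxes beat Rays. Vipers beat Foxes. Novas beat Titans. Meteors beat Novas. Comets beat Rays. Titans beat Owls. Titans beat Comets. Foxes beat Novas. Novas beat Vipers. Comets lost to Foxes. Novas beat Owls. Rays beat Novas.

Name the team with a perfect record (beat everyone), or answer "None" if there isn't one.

Highest win total is Vipers with 6 (out of 8 possible).
Vipers lost to Rays, Novas, so no team went undefeated.

None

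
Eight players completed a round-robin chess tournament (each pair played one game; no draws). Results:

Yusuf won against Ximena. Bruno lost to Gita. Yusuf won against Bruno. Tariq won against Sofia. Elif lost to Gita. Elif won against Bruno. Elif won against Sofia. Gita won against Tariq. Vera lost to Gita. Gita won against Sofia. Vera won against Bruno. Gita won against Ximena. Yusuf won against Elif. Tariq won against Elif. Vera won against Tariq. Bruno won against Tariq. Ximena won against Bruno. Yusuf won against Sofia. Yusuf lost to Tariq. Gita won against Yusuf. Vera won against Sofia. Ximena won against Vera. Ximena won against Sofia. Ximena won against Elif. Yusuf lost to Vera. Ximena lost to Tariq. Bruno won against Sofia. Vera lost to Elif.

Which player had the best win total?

Gita

Win totals: Bruno 2, Tariq 4, Elif 3, Sofia 0, Ximena 4, Gita 7, Yusuf 4, Vera 4.
Gita leads with 7 wins (next highest: 4).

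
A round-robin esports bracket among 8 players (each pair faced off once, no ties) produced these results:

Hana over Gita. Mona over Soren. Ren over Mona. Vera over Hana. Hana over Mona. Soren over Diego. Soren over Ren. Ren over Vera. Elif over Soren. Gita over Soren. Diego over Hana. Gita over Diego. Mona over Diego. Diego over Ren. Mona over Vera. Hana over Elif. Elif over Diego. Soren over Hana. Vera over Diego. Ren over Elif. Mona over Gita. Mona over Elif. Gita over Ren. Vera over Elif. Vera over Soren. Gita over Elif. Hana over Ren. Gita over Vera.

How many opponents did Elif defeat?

2

Elif's results: beat Soren, Diego; lost to Mona, Gita, Vera, Hana, Ren.
That is 2 wins.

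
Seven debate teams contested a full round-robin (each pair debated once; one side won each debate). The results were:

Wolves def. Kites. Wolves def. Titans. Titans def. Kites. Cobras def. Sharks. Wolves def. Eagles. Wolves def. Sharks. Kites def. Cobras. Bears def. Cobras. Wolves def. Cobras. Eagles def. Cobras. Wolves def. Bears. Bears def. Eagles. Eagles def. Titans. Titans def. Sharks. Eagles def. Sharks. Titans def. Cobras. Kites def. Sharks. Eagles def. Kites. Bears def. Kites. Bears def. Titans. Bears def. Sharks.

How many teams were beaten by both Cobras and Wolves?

Cobras beat: Sharks.
Wolves beat: Cobras, Titans, Kites, Sharks, Eagles, Bears.
Both beat: Sharks — 1.

1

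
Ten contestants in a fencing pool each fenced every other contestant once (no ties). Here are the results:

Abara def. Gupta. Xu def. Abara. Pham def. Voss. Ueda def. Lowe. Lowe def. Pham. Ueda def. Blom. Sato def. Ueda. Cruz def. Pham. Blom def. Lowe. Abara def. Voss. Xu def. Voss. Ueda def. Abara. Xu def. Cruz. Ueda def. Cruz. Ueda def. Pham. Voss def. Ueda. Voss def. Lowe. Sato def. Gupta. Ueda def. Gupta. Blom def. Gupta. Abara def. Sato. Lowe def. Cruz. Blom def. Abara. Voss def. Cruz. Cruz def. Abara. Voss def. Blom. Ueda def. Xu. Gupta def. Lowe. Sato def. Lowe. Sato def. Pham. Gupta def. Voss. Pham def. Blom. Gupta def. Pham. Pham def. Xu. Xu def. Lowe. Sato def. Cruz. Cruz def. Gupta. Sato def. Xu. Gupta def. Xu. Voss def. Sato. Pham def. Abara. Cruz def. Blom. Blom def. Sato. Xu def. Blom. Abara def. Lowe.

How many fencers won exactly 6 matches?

Win totals: Gupta 4, Blom 4, Sato 6, Ueda 7, Cruz 4, Abara 4, Xu 5, Voss 5, Lowe 2, Pham 4.
Exactly 6: Sato — 1 fencer.

1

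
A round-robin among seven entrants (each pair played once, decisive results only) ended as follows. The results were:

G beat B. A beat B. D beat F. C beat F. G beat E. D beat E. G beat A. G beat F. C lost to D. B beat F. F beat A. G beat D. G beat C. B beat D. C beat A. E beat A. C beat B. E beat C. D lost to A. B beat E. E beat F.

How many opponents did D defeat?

D's results: beat C, E, F; lost to A, B, G.
That is 3 wins.

3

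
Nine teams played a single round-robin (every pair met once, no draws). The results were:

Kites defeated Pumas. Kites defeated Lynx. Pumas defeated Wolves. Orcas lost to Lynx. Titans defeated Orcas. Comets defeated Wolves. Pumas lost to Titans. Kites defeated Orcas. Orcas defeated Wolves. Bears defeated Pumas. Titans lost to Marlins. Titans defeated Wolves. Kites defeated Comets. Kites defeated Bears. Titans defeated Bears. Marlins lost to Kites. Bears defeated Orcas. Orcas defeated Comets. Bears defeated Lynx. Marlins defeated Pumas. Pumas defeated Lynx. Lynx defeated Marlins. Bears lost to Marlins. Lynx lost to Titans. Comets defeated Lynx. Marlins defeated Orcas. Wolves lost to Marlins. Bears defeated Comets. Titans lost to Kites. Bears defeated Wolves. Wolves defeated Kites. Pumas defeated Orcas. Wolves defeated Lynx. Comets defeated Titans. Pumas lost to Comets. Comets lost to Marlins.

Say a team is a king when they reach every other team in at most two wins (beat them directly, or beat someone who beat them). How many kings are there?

Orcas cannot reach Bears, Marlins in two steps.
Bears reaches everyone (king).
Titans reaches everyone (king).
Kites reaches everyone (king).
Lynx cannot reach Kites in two steps.
Pumas cannot reach Bears, Titans in two steps.
Wolves reaches everyone (king).
Marlins reaches everyone (king).
Comets reaches everyone (king).
Kings: Bears, Titans, Kites, Wolves, Marlins, Comets — 6.

6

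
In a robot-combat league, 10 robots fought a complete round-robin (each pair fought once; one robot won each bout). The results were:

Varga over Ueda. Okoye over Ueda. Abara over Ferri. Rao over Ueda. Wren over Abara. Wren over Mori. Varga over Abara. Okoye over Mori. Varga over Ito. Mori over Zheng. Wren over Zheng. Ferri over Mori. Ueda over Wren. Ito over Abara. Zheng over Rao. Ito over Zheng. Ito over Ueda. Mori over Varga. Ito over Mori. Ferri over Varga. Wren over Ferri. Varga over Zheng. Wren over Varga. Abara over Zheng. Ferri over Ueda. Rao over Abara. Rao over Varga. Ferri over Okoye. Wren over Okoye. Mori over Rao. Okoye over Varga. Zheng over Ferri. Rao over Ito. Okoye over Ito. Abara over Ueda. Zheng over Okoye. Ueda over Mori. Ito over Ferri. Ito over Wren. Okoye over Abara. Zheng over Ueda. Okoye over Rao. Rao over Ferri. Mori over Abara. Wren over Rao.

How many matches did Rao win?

Rao's results: beat Ueda, Varga, Abara, Ito, Ferri; lost to Okoye, Zheng, Mori, Wren.
That is 5 wins.

5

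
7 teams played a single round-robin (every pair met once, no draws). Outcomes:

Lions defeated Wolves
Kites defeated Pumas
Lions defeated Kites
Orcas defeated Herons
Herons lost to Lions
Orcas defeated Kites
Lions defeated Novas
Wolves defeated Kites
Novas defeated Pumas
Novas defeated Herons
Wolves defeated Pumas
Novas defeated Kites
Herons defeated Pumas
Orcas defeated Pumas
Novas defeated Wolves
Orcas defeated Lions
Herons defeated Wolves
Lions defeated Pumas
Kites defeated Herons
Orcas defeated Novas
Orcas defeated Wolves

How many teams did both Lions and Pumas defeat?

Lions beat: Kites, Herons, Novas, Wolves, Pumas.
Pumas beat: no one.
No one was beaten by both.

0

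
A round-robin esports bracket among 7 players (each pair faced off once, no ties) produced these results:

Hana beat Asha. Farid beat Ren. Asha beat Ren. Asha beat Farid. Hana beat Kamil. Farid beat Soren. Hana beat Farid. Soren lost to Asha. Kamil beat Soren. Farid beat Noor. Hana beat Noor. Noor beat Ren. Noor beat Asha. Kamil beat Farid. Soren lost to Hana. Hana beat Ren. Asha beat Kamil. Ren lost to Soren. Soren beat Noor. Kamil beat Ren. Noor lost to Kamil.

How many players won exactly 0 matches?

Win totals: Asha 4, Ren 0, Soren 2, Noor 2, Kamil 4, Farid 3, Hana 6.
Exactly 0: Ren — 1 player.

1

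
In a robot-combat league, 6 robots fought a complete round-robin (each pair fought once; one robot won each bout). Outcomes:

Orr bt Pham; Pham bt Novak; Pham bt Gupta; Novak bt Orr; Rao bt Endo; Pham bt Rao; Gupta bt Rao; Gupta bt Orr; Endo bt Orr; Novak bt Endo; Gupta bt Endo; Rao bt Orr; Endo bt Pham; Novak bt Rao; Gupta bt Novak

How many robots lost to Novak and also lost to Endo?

Novak beat: Endo, Orr, Rao.
Endo beat: Pham, Orr.
Both beat: Orr — 1.

1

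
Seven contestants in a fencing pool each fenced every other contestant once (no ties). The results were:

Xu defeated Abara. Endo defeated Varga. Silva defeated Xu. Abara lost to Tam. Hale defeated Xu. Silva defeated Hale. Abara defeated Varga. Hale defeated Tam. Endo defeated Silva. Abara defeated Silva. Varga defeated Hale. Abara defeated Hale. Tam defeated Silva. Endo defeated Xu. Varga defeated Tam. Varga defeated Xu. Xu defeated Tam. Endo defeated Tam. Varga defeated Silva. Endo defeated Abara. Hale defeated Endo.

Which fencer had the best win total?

Endo

Win totals: Silva 2, Endo 5, Hale 3, Abara 3, Tam 2, Xu 2, Varga 4.
Endo leads with 5 wins (next highest: 4).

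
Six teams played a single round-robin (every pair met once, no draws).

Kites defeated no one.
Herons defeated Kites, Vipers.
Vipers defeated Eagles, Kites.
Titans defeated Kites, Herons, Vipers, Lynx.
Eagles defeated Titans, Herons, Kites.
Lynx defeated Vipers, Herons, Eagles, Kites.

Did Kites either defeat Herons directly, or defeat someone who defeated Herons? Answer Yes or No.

Kites did not beat Herons directly.
Kites beat no one, so there is no intermediate team.

No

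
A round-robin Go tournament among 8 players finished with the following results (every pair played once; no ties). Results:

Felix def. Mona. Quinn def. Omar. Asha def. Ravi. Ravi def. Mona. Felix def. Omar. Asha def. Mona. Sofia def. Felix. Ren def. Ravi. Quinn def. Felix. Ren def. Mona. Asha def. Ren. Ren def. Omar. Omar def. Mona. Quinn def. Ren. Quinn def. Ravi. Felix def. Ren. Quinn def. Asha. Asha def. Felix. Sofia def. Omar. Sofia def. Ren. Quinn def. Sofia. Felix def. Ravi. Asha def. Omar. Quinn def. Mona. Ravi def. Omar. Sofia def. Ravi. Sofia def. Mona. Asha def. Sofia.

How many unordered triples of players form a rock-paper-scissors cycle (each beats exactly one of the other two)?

Win totals: Asha 6, Omar 1, Ren 3, Sofia 5, Ravi 2, Felix 4, Quinn 7, Mona 0.
A player with w wins dominates both others in C(w,2) triples; summing gives 15 + 0 + 3 + 10 + 1 + 6 + 21 + 0 = 56 transitive triples.
Total triples C(8,3) = 56, so cyclic triples = 56 − 56 = 0.

0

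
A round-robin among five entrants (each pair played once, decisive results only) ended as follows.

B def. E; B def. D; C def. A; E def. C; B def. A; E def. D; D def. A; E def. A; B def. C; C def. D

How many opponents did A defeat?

0

A's results: beat no one; lost to B, C, D, E.
That is 0 wins.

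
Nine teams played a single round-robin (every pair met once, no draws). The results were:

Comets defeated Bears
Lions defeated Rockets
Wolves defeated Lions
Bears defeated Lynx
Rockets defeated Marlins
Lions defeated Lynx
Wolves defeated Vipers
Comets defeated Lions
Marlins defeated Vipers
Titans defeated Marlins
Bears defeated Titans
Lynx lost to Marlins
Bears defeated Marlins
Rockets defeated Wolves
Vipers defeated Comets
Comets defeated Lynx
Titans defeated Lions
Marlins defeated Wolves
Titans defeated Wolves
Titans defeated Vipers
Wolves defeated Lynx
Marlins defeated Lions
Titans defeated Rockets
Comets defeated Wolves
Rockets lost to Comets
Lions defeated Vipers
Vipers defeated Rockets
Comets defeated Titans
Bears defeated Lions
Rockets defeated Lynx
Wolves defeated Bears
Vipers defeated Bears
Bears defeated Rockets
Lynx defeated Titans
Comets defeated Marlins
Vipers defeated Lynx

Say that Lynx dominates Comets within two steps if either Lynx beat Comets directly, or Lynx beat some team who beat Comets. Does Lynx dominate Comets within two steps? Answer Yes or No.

Lynx did not beat Comets directly.
Lynx beat Titans, but each of them lost to Comets. No two-step path.

No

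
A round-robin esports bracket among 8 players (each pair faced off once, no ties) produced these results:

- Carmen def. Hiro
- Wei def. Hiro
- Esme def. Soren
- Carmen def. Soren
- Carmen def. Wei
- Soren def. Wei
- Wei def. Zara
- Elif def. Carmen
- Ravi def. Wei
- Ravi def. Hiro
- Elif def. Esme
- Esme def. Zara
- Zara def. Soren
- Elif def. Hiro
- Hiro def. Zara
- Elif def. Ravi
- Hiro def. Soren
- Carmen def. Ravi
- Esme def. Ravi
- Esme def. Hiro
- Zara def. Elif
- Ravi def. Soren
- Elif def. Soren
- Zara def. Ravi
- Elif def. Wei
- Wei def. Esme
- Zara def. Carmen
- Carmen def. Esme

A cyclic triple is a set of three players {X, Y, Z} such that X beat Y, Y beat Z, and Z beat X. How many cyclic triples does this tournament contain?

Win totals: Carmen 5, Ravi 3, Hiro 2, Soren 1, Zara 4, Wei 3, Esme 4, Elif 6.
A player with w wins dominates both others in C(w,2) triples; summing gives 10 + 3 + 1 + 0 + 6 + 3 + 6 + 15 = 44 transitive triples.
Total triples C(8,3) = 56, so cyclic triples = 56 − 44 = 12.

12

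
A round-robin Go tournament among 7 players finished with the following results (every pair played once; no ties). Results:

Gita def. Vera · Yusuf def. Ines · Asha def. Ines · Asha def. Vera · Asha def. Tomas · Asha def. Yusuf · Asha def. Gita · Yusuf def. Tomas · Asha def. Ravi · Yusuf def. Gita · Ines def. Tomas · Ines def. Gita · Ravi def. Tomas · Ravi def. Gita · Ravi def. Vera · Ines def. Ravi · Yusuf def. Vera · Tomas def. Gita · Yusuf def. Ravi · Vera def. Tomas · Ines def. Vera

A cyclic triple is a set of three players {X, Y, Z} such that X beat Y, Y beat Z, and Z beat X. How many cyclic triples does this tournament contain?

Win totals: Tomas 1, Ravi 3, Ines 4, Asha 6, Vera 1, Yusuf 5, Gita 1.
A player with w wins dominates both others in C(w,2) triples; summing gives 0 + 3 + 6 + 15 + 0 + 10 + 0 = 34 transitive triples.
Total triples C(7,3) = 35, so cyclic triples = 35 − 34 = 1.

1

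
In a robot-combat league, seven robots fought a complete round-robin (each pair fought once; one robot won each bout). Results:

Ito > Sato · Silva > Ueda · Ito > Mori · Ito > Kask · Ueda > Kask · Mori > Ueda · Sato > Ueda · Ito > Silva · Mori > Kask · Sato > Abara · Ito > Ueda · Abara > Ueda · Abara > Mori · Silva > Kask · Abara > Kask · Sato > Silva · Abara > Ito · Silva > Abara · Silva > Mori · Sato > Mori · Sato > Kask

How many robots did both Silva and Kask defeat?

0

Silva beat: Mori, Abara, Ueda, Kask.
Kask beat: no one.
No one was beaten by both.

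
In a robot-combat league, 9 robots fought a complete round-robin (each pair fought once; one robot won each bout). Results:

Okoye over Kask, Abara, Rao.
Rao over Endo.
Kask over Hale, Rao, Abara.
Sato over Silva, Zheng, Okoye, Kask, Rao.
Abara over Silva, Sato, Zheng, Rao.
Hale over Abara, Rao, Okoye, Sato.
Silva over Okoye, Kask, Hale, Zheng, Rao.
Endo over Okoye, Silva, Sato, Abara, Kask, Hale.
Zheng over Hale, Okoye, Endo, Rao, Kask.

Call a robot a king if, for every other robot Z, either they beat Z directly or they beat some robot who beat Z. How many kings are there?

8

Hale reaches everyone (king).
Sato reaches everyone (king).
Rao cannot reach Zheng in two steps.
Silva reaches everyone (king).
Abara reaches everyone (king).
Endo reaches everyone (king).
Kask reaches everyone (king).
Zheng reaches everyone (king).
Okoye reaches everyone (king).
Kings: Hale, Sato, Silva, Abara, Endo, Kask, Zheng, Okoye — 8.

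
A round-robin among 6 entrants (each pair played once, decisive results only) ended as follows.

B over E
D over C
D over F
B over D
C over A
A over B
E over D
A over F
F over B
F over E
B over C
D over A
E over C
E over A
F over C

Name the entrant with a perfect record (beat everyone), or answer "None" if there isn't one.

None

Highest win total is F with 3 (out of 5 possible).
F lost to A, D, so no entrant went undefeated.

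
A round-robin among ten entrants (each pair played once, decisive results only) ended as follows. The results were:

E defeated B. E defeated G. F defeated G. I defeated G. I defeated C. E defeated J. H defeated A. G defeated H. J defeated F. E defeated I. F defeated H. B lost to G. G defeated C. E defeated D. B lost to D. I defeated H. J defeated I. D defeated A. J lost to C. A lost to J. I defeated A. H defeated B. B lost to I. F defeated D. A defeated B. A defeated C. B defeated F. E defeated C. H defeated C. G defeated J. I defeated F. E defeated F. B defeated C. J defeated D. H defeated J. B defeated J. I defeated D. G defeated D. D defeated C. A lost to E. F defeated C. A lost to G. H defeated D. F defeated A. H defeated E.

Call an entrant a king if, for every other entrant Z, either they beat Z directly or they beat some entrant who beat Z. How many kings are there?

4

A cannot reach D, E, G, H, I in two steps.
B cannot reach E in two steps.
C cannot reach B, E, G, H in two steps.
D cannot reach E, G, H, I in two steps.
E reaches everyone (king).
F cannot reach I in two steps.
G reaches everyone (king).
H reaches everyone (king).
I reaches everyone (king).
J cannot reach E in two steps.
Kings: E, G, H, I — 4.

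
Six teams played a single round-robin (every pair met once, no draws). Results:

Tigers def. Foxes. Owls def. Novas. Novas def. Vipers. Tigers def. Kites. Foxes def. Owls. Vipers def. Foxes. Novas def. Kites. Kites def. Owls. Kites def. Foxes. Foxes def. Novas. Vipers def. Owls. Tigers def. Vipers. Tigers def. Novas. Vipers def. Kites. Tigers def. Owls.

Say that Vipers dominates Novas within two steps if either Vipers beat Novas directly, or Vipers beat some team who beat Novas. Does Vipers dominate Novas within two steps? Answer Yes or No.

Yes

Vipers did not beat Novas directly.
Vipers beat Owls, Kites, Foxes. Of those, Owls beat Novas.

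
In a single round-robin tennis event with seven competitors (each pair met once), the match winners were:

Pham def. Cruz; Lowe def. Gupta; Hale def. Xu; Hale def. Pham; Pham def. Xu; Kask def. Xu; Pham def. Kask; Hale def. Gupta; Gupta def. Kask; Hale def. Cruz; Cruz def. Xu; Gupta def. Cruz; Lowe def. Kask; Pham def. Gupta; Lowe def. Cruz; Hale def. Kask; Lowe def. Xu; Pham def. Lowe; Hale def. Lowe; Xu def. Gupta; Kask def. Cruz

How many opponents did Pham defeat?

Pham's results: beat Xu, Gupta, Kask, Cruz, Lowe; lost to Hale.
That is 5 wins.

5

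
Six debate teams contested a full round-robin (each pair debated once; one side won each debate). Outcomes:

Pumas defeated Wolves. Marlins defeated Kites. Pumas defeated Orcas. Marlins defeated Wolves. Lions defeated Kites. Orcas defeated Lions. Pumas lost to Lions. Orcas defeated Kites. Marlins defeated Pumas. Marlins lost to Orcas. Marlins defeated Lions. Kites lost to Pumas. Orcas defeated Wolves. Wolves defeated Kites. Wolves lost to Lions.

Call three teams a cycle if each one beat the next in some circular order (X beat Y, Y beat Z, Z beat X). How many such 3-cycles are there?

Of the C(6,3) = 20 triples, the cyclic ones are: {Lions, Pumas, Orcas}; {Pumas, Marlins, Orcas}.
That is 2.

2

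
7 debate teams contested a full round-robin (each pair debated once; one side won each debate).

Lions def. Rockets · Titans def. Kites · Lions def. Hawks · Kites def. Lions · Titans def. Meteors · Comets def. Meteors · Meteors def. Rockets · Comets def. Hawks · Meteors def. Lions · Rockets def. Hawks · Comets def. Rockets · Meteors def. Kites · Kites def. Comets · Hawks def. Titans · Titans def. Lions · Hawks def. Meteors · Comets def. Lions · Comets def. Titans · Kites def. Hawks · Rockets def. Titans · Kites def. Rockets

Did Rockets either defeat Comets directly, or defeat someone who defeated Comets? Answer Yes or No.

No

Rockets did not beat Comets directly.
Rockets beat Hawks, Titans, but each of them lost to Comets. No two-step path.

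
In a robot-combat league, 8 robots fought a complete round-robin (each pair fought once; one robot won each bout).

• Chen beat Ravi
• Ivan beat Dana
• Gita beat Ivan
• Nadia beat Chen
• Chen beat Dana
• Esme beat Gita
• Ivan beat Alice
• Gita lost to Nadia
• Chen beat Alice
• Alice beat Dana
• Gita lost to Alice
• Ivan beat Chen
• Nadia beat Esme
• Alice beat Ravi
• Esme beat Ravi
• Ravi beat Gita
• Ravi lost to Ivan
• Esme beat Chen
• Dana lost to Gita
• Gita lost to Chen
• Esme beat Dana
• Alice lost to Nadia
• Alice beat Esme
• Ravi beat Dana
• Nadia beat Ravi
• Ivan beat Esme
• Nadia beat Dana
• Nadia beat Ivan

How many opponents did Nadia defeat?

7

Nadia's results: beat Ravi, Gita, Ivan, Alice, Esme, Chen, Dana; lost to no one.
That is 7 wins.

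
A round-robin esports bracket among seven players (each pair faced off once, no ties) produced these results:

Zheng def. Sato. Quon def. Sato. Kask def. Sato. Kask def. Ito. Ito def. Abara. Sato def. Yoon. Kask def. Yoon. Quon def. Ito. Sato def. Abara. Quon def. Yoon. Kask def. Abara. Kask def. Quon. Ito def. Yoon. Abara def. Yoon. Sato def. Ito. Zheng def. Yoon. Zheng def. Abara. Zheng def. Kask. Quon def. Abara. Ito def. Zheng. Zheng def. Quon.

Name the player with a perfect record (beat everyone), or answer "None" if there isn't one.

Highest win total is Zheng with 5 (out of 6 possible).
Zheng lost to Ito, so no player went undefeated.

None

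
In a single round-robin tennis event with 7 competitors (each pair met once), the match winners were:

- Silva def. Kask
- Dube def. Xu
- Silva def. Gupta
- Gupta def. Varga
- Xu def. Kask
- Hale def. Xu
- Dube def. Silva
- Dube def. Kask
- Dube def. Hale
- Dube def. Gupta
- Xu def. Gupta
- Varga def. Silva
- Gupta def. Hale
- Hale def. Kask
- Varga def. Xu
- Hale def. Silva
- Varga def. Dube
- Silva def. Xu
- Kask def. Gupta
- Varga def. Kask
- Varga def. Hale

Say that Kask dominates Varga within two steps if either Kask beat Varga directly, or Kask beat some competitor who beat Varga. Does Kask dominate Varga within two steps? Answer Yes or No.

Kask did not beat Varga directly.
Kask beat Gupta. Of those, Gupta beat Varga.

Yes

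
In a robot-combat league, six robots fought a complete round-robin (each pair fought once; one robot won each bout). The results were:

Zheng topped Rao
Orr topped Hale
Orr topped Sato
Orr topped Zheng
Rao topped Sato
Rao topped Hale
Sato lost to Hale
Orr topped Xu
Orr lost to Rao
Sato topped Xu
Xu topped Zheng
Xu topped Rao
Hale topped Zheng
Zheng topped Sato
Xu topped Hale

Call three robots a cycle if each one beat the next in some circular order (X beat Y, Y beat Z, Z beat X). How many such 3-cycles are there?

6

Of the C(6,3) = 20 triples, the cyclic ones are: {Sato, Zheng, Xu}; {Sato, Hale, Xu}; {Sato, Xu, Rao}; {Zheng, Hale, Rao}; {Zheng, Orr, Rao}; {Orr, Xu, Rao}.
That is 6.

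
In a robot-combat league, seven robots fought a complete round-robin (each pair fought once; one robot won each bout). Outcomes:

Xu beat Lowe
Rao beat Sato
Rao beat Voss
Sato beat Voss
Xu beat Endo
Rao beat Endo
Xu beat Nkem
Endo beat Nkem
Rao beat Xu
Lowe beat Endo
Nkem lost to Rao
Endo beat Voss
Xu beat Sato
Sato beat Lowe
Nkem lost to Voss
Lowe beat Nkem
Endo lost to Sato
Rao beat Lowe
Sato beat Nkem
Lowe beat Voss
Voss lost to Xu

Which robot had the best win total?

Win totals: Nkem 0, Voss 1, Xu 5, Sato 4, Rao 6, Endo 2, Lowe 3.
Rao leads with 6 wins (next highest: 5).

Rao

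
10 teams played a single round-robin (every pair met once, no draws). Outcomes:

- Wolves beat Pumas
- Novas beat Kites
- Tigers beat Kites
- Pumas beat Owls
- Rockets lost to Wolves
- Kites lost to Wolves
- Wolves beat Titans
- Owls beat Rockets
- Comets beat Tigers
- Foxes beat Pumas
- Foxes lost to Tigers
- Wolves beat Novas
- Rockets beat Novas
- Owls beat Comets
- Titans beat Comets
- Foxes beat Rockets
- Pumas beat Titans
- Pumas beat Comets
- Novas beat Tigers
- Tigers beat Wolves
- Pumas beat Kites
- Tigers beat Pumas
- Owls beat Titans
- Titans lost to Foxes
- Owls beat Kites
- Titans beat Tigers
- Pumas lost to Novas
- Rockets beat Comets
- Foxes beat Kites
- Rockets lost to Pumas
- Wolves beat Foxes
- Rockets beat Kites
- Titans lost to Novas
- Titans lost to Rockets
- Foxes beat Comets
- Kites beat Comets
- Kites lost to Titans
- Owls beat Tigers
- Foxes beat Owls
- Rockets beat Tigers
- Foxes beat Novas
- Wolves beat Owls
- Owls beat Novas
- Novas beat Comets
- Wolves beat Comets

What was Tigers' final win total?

4

Tigers' results: beat Kites, Wolves, Foxes, Pumas; lost to Rockets, Owls, Novas, Comets, Titans.
That is 4 wins.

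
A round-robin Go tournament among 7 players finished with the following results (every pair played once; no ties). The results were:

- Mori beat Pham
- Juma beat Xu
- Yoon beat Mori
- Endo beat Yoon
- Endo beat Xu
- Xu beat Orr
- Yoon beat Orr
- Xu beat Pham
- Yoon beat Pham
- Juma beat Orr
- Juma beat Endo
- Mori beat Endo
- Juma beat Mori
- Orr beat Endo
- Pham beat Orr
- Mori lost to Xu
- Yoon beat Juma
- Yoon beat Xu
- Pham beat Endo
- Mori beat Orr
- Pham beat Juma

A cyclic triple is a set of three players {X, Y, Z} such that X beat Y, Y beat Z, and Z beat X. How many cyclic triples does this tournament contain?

Win totals: Pham 3, Xu 3, Yoon 5, Orr 1, Mori 3, Endo 2, Juma 4.
A player with w wins dominates both others in C(w,2) triples; summing gives 3 + 3 + 10 + 0 + 3 + 1 + 6 = 26 transitive triples.
Total triples C(7,3) = 35, so cyclic triples = 35 − 26 = 9.

9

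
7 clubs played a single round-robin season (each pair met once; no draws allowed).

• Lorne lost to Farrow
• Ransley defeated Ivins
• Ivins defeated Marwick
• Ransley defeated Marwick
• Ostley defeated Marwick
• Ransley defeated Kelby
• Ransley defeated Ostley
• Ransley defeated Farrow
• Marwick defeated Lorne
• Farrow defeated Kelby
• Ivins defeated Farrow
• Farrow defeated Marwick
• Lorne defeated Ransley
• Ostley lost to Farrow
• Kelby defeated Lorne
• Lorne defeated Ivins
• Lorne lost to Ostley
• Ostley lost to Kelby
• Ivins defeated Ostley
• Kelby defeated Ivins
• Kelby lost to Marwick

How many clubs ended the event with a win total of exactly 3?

Win totals: Farrow 4, Ransley 5, Lorne 2, Ivins 3, Marwick 2, Kelby 3, Ostley 2.
Exactly 3: Ivins, Kelby — 2 clubs.

2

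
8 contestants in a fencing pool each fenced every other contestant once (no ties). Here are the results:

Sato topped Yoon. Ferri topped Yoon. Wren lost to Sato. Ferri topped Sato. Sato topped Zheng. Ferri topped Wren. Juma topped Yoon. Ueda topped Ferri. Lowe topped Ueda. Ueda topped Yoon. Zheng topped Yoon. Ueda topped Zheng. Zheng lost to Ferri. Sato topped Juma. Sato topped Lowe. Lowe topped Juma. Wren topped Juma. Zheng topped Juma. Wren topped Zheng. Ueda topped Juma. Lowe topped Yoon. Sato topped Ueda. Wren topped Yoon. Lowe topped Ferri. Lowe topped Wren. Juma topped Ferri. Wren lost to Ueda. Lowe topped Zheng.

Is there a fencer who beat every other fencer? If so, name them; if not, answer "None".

None

Highest win total is Sato with 6 (out of 7 possible).
Sato lost to Ferri, so no fencer went undefeated.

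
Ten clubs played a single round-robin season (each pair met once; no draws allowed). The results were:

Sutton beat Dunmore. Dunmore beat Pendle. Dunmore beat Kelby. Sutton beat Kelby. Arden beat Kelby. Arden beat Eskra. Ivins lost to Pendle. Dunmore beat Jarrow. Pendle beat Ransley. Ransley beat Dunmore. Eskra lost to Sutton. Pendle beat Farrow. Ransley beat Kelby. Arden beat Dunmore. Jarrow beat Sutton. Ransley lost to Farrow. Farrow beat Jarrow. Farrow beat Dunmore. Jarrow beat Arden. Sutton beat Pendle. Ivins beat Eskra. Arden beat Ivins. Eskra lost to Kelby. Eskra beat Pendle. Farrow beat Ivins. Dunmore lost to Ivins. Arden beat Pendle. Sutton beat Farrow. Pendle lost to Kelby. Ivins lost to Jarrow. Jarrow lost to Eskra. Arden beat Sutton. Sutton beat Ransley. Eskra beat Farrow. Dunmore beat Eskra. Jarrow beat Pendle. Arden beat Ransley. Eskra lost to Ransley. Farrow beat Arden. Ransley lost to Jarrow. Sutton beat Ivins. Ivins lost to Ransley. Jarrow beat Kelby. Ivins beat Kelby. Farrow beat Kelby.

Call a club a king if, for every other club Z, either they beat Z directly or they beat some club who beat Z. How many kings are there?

Farrow reaches everyone (king).
Arden reaches everyone (king).
Ivins cannot reach Arden, Ransley, Sutton in two steps.
Ransley cannot reach Arden, Sutton in two steps.
Kelby cannot reach Arden, Dunmore, Sutton in two steps.
Jarrow reaches everyone (king).
Eskra reaches everyone (king).
Dunmore reaches everyone (king).
Sutton reaches everyone (king).
Pendle cannot reach Sutton in two steps.
Kings: Farrow, Arden, Jarrow, Eskra, Dunmore, Sutton — 6.

6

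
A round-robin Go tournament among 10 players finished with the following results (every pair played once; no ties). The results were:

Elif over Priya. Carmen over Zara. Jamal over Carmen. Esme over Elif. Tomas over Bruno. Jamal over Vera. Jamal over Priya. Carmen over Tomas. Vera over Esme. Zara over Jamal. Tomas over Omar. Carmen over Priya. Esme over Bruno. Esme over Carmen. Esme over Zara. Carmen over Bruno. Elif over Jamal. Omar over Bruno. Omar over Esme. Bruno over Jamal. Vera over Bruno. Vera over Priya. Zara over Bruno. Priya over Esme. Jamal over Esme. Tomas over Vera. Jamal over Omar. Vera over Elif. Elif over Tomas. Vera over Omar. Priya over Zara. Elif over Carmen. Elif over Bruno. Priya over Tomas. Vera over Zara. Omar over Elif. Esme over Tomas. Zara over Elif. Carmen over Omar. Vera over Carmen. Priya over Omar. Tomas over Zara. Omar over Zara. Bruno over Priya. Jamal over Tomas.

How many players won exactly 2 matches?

1

Win totals: Zara 3, Tomas 4, Priya 4, Vera 7, Esme 5, Jamal 6, Bruno 2, Carmen 5, Omar 4, Elif 5.
Exactly 2: Bruno — 1 player.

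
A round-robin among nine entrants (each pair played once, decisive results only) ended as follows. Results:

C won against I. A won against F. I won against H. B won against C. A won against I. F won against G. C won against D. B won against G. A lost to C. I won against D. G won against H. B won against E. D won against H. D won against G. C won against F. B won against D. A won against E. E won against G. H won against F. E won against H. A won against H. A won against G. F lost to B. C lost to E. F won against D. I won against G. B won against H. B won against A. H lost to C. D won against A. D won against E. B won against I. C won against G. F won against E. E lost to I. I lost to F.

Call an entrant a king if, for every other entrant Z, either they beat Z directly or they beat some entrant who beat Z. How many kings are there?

1

A cannot reach B in two steps.
B reaches everyone (king).
C cannot reach B in two steps.
D cannot reach B in two steps.
E cannot reach B in two steps.
F cannot reach B in two steps.
G cannot reach A, B, C, D, E, I in two steps.
H cannot reach A, B, C in two steps.
I cannot reach B in two steps.
Kings: B — 1.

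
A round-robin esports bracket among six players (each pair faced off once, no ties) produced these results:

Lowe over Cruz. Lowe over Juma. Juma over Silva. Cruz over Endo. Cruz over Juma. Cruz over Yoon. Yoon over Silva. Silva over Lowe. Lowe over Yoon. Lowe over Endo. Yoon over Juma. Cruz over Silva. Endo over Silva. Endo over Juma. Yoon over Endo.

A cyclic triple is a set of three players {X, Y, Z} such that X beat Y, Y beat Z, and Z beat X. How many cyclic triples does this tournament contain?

4

Of the C(6,3) = 20 triples, the cyclic ones are: {Lowe, Silva, Endo}; {Lowe, Silva, Juma}; {Lowe, Silva, Yoon}; {Lowe, Silva, Cruz}.
That is 4.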